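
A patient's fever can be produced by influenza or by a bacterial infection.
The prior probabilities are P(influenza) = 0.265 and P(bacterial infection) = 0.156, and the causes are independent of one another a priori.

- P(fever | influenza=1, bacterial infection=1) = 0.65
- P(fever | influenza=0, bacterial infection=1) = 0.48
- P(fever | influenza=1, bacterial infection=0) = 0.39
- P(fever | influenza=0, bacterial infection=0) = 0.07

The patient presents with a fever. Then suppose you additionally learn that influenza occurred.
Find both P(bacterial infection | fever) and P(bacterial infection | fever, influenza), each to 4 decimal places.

P(bacterial infection | fever) ≈ 0.3853; P(bacterial infection | fever, influenza) ≈ 0.2355

P(fever) = 0.07*0.735*0.844 + 0.48*0.735*0.156 + 0.39*0.265*0.844 + 0.65*0.265*0.156 = 0.043424 + 0.055037 + 0.087227 + 0.026871 = 0.212559
The bacterial infection-present share is 0.055037 + 0.026871 = 0.081908.
Hence the posterior is 0.081908/0.212559 ≈ 0.3853.

Now also conditioning on influenza=true:
By total probability over both values of bacterial infection:
  P(fever | influenza) = 0.39×0.844 + 0.65×0.156
        = 0.329160 + 0.101400 = 0.430560
Keeping only the bacterial infection-present terms gives 0.101400, so
  P(bacterial infection | fever, influenza) = 0.101400 / 0.430560 ≈ 0.2355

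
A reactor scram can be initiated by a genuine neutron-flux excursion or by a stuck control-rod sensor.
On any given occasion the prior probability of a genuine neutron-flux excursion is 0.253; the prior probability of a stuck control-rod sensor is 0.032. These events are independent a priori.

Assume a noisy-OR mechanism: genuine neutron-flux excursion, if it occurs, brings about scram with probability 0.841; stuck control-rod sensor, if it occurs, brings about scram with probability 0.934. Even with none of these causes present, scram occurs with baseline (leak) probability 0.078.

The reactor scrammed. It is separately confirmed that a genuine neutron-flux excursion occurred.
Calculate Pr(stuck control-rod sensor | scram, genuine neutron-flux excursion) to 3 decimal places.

Pr(stuck control-rod sensor | scram, genuine neutron-flux excursion) ≈ 0.037

Under noisy-OR, P(scram | causes) = 1 − (1−0.078)·∏(1−qᵢ) over the active causes.
For the numerator, keep only stuck control-rod sensor=true terms: 0.990325*0.032 = 0.031690
Denominator P(scram | genuine neutron-flux excursion): 0.853402*0.968 + 0.990325*0.032 = 0.857783
P(stuck control-rod sensor | scram, genuine neutron-flux excursion) = 0.031690/0.857783 ≈ 0.037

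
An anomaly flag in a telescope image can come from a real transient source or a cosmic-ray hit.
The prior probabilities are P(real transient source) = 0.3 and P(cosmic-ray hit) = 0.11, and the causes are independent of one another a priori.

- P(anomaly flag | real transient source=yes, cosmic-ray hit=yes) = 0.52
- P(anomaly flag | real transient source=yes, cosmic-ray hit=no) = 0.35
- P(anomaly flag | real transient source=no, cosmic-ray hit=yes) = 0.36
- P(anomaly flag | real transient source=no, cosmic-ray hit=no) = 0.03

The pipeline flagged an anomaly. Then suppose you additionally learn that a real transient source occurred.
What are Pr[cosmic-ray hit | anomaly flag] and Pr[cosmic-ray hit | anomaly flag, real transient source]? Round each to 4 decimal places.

Pr[cosmic-ray hit | anomaly flag] ≈ 0.2858; Pr[cosmic-ray hit | anomaly flag, real transient source] ≈ 0.1551

For the numerator, keep only cosmic-ray hit=true terms: 0.027720 + 0.017160 = 0.044880
Normalizer over all consistent configurations: 0.03·0.7·0.89 + 0.36·0.7·0.11 + 0.35·0.3·0.89 + 0.52·0.3·0.11 = 0.157020
P(cosmic-ray hit | anomaly flag) = 0.044880/0.157020 ≈ 0.2858

With the extra evidence:
P(anomaly flag | real transient source) = 0.35*0.89 + 0.52*0.11 = 0.311500 + 0.057200 = 0.368700
The cosmic-ray hit-present share is 0.52*0.11 = 0.057200.
Hence the posterior is 0.057200/0.368700 ≈ 0.1551.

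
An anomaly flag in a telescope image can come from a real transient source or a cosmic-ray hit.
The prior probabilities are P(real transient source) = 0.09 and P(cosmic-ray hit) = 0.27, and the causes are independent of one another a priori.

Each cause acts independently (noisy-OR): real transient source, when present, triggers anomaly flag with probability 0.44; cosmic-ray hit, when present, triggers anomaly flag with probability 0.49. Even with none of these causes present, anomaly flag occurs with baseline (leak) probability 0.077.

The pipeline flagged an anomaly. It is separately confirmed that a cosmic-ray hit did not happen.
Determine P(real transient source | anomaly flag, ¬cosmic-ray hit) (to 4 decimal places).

Under noisy-OR, P(anomaly flag | causes) = 1 − (1−0.077)·∏(1−qᵢ) over the active causes.
Sum P(anomaly flag|·) weighted by the priors over both values of real transient source:
  P(anomaly flag | ¬cosmic-ray hit) = 0.077*0.91 + 0.48312*0.09
        = 0.070070 + 0.043481 = 0.113551
Keeping only the real transient source-present terms gives 0.043481, so
  P(real transient source | anomaly flag, ¬cosmic-ray hit) = 0.043481 / 0.113551 ≈ 0.3829

P(real transient source | anomaly flag, ¬cosmic-ray hit) ≈ 0.3829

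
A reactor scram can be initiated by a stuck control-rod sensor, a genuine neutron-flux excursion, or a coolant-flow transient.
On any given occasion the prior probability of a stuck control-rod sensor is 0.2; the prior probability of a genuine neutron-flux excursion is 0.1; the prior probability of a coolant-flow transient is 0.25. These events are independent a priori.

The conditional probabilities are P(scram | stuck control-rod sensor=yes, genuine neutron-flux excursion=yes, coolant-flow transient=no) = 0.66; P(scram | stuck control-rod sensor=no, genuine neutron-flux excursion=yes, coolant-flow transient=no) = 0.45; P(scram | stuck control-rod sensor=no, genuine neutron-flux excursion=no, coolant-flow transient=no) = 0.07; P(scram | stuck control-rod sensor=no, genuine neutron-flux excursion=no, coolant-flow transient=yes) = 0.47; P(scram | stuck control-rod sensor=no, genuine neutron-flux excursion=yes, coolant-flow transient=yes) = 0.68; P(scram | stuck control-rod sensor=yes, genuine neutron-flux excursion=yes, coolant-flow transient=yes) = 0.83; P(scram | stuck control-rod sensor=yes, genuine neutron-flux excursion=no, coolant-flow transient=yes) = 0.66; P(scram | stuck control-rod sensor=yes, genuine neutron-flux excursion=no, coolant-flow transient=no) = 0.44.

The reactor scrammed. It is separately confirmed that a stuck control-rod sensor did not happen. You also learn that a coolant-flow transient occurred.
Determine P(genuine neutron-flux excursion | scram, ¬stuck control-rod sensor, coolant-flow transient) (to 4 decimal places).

P(genuine neutron-flux excursion | scram, ¬stuck control-rod sensor, coolant-flow transient) ≈ 0.1385

P(scram | ¬stuck control-rod sensor, coolant-flow transient) = 0.47·0.9 + 0.68·0.1 = 0.423000 + 0.068000 = 0.491000
The genuine neutron-flux excursion-present share is 0.68·0.1 = 0.068000.
Hence the posterior is 0.068000/0.491000 ≈ 0.1385.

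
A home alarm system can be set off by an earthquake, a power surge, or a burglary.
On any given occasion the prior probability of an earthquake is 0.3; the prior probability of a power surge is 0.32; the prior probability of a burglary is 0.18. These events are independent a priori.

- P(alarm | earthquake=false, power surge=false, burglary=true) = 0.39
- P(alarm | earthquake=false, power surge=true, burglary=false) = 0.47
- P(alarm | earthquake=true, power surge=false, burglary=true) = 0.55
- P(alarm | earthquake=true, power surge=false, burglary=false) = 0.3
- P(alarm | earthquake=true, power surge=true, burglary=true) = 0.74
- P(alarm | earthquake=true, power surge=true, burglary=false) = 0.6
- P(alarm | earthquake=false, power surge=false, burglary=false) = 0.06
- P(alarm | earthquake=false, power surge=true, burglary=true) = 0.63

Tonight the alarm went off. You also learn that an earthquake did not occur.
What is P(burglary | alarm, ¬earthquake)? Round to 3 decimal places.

Sum P(alarm|·) weighted by the priors over the 4 (power surge, burglary) configurations:
  P(alarm | ¬earthquake) = 0.06·0.68·0.82 + 0.39·0.68·0.18 + 0.47·0.32·0.82 + 0.63·0.32·0.18
        = 0.033456 + 0.047736 + 0.123328 + 0.036288 = 0.240808
Keeping only the burglary-present terms gives 0.084024, so
  P(burglary | alarm, ¬earthquake) = 0.084024 / 0.240808 ≈ 0.349

P(burglary | alarm, ¬earthquake) ≈ 0.349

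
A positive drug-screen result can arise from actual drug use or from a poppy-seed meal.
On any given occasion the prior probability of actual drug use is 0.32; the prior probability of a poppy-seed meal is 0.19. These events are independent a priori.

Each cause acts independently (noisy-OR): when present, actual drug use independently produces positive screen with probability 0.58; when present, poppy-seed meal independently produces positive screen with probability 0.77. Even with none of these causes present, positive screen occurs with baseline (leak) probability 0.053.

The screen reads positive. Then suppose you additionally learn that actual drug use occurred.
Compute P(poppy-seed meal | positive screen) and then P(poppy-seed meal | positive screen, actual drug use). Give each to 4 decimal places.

Under noisy-OR, P(positive screen | causes) = 1 − (1−0.053)·∏(1−qᵢ) over the active causes.
P(positive screen) = 0.053×0.68×0.81 + 0.78219×0.68×0.19 + 0.60226×0.32×0.81 + 0.90852×0.32×0.19 = 0.029192 + 0.101059 + 0.156106 + 0.055238 = 0.341595
Of this, 0.156297 comes from 0.101059 + 0.055238 (the poppy-seed meal=true cases).
P(poppy-seed meal | positive screen) = 0.156297 / 0.341595 ≈ 0.4576

Now also conditioning on actual drug use=true:
Enumerate both values of poppy-seed meal and weight by the priors:
  P(positive screen | actual drug use) = 0.60226*0.81 + 0.90852*0.19
        = 0.487831 + 0.172619 = 0.660450
Keeping only the poppy-seed meal-present terms gives 0.172619, so
  P(poppy-seed meal | positive screen, actual drug use) = 0.172619 / 0.660450 ≈ 0.2614

P(poppy-seed meal | positive screen) ≈ 0.4576; P(poppy-seed meal | positive screen, actual drug use) ≈ 0.2614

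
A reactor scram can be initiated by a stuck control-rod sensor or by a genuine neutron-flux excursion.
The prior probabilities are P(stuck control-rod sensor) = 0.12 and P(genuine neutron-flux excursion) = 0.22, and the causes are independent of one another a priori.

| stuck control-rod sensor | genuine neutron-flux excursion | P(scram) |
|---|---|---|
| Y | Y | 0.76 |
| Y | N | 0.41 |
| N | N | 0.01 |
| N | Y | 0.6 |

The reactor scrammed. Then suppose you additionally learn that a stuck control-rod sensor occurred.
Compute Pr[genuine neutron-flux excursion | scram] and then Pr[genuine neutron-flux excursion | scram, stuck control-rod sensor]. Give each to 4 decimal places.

P(scram) = 0.01×0.88×0.78 + 0.6×0.88×0.22 + 0.41×0.12×0.78 + 0.76×0.12×0.22 = 0.006864 + 0.116160 + 0.038376 + 0.020064 = 0.181464
Restricting to configurations with genuine neutron-flux excursion present: 0.116160 + 0.020064 = 0.136224.
P(genuine neutron-flux excursion | scram) = 0.136224 / 0.181464 ≈ 0.7507

Now condition on the additional information:
For the numerator, keep only genuine neutron-flux excursion=true terms: 0.76*0.22 = 0.167200
Denominator P(scram | stuck control-rod sensor): 0.41*0.78 + 0.76*0.22 = 0.487000
P(genuine neutron-flux excursion | scram, stuck control-rod sensor) = 0.167200/0.487000 ≈ 0.3433

Pr[genuine neutron-flux excursion | scram] ≈ 0.7507; Pr[genuine neutron-flux excursion | scram, stuck control-rod sensor] ≈ 0.3433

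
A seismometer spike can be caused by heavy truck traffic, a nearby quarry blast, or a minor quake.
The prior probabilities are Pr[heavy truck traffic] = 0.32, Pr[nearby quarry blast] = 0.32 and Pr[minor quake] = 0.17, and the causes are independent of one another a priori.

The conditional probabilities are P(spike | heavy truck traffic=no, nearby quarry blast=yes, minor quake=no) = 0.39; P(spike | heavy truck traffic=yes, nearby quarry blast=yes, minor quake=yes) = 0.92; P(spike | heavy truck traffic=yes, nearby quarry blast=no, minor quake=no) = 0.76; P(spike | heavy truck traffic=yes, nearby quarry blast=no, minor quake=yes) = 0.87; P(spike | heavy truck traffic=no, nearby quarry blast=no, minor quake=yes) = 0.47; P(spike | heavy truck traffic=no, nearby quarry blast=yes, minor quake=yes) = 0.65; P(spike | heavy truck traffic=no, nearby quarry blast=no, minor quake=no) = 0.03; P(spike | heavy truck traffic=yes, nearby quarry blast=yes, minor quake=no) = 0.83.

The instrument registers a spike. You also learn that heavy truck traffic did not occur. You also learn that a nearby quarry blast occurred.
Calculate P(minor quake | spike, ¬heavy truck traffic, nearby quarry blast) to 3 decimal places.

Numerator (weight on configurations with minor quake): 0.65*0.17 = 0.110500
Denominator P(spike | ¬heavy truck traffic, nearby quarry blast): 0.39*0.83 + 0.65*0.17 = 0.434200
Posterior = 0.110500 / 0.434200 ≈ 0.254

P(minor quake | spike, ¬heavy truck traffic, nearby quarry blast) ≈ 0.254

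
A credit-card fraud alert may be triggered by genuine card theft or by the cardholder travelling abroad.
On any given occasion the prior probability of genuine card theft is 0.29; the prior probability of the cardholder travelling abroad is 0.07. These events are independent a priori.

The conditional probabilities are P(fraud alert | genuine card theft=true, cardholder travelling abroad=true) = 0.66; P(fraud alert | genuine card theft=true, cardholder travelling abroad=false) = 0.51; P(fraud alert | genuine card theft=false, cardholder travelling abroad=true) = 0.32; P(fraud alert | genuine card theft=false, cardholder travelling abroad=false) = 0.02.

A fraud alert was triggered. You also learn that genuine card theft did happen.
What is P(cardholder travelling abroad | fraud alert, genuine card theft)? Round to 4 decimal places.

For the numerator, keep only cardholder travelling abroad=true terms: 0.66×0.07 = 0.046200
The normalizing constant is 0.51×0.93 + 0.66×0.07 = 0.520500
P(cardholder travelling abroad | fraud alert, genuine card theft) = 0.046200/0.520500 ≈ 0.0888

P(cardholder travelling abroad | fraud alert, genuine card theft) ≈ 0.0888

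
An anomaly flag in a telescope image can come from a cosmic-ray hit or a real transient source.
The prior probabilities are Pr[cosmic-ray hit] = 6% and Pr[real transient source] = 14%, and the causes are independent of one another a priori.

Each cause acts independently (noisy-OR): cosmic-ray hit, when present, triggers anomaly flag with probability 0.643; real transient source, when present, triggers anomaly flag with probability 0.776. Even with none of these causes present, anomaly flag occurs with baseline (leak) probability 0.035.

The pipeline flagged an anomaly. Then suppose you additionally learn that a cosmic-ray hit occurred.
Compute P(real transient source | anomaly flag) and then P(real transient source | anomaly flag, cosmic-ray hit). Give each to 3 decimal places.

Under noisy-OR, P(anomaly flag | causes) = 1 − (1−0.035)·∏(1−qᵢ) over the active causes.
P(anomaly flag) = 0.035·0.94·0.86 + 0.78384·0.94·0.14 + 0.655495·0.06·0.86 + 0.922831·0.06·0.14 = 0.028294 + 0.103153 + 0.033824 + 0.007752 = 0.173023
The real transient source-present share is 0.103153 + 0.007752 = 0.110905.
P(real transient source | anomaly flag) = 0.110905 / 0.173023 ≈ 0.641

Now condition on the additional information:
Enumerate both values of real transient source and weight by the priors:
  P(anomaly flag | cosmic-ray hit) = 0.655495×0.86 + 0.922831×0.14
        = 0.563726 + 0.129196 = 0.692922
The terms with real transient source present sum to 0.129196, so
  P(real transient source | anomaly flag, cosmic-ray hit) = 0.129196 / 0.692922 ≈ 0.186
The drop from 0.641 to 0.186 is the explaining-away (discounting) effect.

P(real transient source | anomaly flag) ≈ 0.641; P(real transient source | anomaly flag, cosmic-ray hit) ≈ 0.186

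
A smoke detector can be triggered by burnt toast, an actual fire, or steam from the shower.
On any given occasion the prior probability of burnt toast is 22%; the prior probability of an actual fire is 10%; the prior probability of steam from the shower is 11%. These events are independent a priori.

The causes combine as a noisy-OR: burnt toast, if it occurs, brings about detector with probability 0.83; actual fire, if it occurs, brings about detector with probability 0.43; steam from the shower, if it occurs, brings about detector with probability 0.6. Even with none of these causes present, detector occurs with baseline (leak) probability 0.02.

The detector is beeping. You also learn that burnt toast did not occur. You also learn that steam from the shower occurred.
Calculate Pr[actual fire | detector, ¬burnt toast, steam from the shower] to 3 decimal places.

Under noisy-OR, P(detector | causes) = 1 − (1−0.02)·∏(1−qᵢ) over the active causes.
Weight on actual fire=true, given the evidence: 0.77656*0.1 = 0.077656
Normalizer over all consistent configurations: 0.608*0.9 + 0.77656*0.1 = 0.624856
P(actual fire | detector, ¬burnt toast, steam from the shower) = 0.077656/0.624856 ≈ 0.124

Pr[actual fire | detector, ¬burnt toast, steam from the shower] ≈ 0.124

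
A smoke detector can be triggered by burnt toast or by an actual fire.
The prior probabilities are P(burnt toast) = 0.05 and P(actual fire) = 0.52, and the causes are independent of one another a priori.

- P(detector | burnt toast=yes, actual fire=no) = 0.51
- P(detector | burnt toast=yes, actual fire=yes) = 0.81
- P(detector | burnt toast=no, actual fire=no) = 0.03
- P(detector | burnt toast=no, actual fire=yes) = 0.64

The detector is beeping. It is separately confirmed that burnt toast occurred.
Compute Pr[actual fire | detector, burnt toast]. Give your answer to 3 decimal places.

Pr[actual fire | detector, burnt toast] ≈ 0.632

Numerator (weight on configurations with actual fire): 0.81·0.52 = 0.421200
Normalizer over all consistent configurations: 0.51·0.48 + 0.81·0.52 = 0.666000
Posterior = 0.421200 / 0.666000 ≈ 0.632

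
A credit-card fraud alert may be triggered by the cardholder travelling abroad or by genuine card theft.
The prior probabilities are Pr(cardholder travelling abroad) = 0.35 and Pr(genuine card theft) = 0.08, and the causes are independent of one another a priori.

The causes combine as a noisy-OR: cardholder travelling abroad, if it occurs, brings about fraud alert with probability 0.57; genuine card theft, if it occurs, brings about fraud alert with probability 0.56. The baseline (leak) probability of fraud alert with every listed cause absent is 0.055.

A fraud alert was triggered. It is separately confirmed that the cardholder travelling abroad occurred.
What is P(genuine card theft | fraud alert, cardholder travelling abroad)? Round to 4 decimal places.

P(genuine card theft | fraud alert, cardholder travelling abroad) ≈ 0.1074

Under noisy-OR, P(fraud alert | causes) = 1 − (1−0.055)·∏(1−qᵢ) over the active causes.
By total probability over both values of genuine card theft:
  P(fraud alert | cardholder travelling abroad) = 0.59365×0.92 + 0.821206×0.08
        = 0.546158 + 0.065696 = 0.611854
Configurations with genuine card theft contribute 0.065696, so
  P(genuine card theft | fraud alert, cardholder travelling abroad) = 0.065696 / 0.611854 ≈ 0.1074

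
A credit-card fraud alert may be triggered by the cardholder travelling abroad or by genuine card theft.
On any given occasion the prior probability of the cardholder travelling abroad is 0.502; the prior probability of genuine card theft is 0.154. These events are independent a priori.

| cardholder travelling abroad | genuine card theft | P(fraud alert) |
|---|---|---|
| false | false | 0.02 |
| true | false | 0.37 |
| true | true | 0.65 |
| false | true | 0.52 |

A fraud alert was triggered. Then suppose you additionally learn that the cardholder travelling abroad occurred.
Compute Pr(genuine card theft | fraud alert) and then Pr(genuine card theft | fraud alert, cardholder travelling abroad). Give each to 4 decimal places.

Pr(genuine card theft | fraud alert) ≈ 0.3525; Pr(genuine card theft | fraud alert, cardholder travelling abroad) ≈ 0.2423

Weight on genuine card theft=true, given the evidence: 0.039880 + 0.050250 = 0.090130
The normalizing constant is 0.02×0.498×0.846 + 0.52×0.498×0.154 + 0.37×0.502×0.846 + 0.65×0.502×0.154 = 0.255692
Posterior = 0.090130 / 0.255692 ≈ 0.3525

Now condition on the additional information:
Sum P(fraud alert|·) weighted by the priors over both values of genuine card theft:
  P(fraud alert | cardholder travelling abroad) = 0.37·0.846 + 0.65·0.154
        = 0.313020 + 0.100100 = 0.413120
Configurations with genuine card theft contribute 0.100100, so
  P(genuine card theft | fraud alert, cardholder travelling abroad) = 0.100100 / 0.413120 ≈ 0.2423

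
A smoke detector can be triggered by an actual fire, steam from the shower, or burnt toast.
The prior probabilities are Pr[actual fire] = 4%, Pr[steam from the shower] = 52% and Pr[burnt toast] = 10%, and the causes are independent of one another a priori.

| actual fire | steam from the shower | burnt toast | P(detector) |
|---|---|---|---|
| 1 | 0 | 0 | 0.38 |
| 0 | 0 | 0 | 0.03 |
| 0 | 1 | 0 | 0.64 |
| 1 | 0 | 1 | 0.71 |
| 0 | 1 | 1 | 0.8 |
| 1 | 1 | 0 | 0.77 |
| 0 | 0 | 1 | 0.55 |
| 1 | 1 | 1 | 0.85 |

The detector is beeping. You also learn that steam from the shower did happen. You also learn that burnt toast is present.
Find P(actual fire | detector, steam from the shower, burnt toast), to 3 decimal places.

P(actual fire | detector, steam from the shower, burnt toast) ≈ 0.042

Enumerate both values of actual fire and weight by the priors:
  P(detector | steam from the shower, burnt toast) = 0.8*0.96 + 0.85*0.04
        = 0.768000 + 0.034000 = 0.802000
The terms with actual fire present sum to 0.034000, so
  P(actual fire | detector, steam from the shower, burnt toast) = 0.034000 / 0.802000 ≈ 0.042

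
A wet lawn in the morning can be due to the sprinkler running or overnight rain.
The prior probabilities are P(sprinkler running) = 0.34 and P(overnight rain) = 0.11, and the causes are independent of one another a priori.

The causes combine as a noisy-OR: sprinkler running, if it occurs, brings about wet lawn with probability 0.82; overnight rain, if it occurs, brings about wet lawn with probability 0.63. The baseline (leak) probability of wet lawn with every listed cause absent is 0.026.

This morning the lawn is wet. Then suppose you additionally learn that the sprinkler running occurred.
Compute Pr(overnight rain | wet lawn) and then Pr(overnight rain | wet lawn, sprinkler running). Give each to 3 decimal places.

Pr(overnight rain | wet lawn) ≈ 0.235; Pr(overnight rain | wet lawn, sprinkler running) ≈ 0.123

Under noisy-OR, P(wet lawn | causes) = 1 − (1−0.026)·∏(1−qᵢ) over the active causes.
P(wet lawn) = 0.026·0.66·0.89 + 0.63962·0.66·0.11 + 0.82468·0.34·0.89 + 0.935132·0.34·0.11 = 0.015272 + 0.046436 + 0.249548 + 0.034974 = 0.346230
Restricting to configurations with overnight rain present: 0.046436 + 0.034974 = 0.081410.
P(overnight rain | wet lawn) = 0.081410 / 0.346230 ≈ 0.235

Now condition on the additional information:
Enumerate both values of overnight rain and weight by the priors:
  P(wet lawn | sprinkler running) = 0.82468×0.89 + 0.935132×0.11
        = 0.733965 + 0.102865 = 0.836830
Keeping only the overnight rain-present terms gives 0.102865, so
  P(overnight rain | wet lawn, sprinkler running) = 0.102865 / 0.836830 ≈ 0.123
Conditioning on sprinkler running lowers the posterior on overnight rain: the classic explaining-away effect in a common-effect structure.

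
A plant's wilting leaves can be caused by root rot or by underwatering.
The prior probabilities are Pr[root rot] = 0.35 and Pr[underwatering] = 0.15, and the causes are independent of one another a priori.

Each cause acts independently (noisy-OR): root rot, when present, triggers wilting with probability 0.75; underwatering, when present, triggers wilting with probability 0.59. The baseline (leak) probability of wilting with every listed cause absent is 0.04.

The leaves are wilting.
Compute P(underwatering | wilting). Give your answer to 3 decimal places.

Under noisy-OR, P(wilting | causes) = 1 − (1−0.04)·∏(1−qᵢ) over the active causes.
P(wilting) = 0.04×0.65×0.85 + 0.6064×0.65×0.15 + 0.76×0.35×0.85 + 0.9016×0.35×0.15 = 0.022100 + 0.059124 + 0.226100 + 0.047334 = 0.354658
The underwatering-present share is 0.059124 + 0.047334 = 0.106458.
P(underwatering | wilting) = 0.106458 / 0.354658 ≈ 0.300

P(underwatering | wilting) ≈ 0.300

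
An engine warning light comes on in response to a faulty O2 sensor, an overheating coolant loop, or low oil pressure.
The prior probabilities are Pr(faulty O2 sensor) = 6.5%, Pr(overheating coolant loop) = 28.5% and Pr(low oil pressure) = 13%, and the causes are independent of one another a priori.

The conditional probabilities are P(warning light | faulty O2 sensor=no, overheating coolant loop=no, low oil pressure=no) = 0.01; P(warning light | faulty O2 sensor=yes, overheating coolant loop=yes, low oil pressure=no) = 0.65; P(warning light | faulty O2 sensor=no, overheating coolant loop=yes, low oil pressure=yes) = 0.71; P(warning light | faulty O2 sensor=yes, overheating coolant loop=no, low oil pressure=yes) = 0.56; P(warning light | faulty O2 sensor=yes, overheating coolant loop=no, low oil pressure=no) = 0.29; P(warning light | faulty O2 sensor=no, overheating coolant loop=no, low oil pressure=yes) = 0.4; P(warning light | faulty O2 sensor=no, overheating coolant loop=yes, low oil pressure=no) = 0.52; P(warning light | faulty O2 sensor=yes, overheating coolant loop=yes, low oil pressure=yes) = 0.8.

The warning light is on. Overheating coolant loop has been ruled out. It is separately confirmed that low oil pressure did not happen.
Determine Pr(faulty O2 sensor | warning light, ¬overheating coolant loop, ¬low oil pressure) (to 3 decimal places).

For the numerator, keep only faulty O2 sensor=true terms: 0.29×0.065 = 0.018850
The normalizing constant is 0.01×0.935 + 0.29×0.065 = 0.028200
Posterior = 0.018850 / 0.028200 ≈ 0.668

Pr(faulty O2 sensor | warning light, ¬overheating coolant loop, ¬low oil pressure) ≈ 0.668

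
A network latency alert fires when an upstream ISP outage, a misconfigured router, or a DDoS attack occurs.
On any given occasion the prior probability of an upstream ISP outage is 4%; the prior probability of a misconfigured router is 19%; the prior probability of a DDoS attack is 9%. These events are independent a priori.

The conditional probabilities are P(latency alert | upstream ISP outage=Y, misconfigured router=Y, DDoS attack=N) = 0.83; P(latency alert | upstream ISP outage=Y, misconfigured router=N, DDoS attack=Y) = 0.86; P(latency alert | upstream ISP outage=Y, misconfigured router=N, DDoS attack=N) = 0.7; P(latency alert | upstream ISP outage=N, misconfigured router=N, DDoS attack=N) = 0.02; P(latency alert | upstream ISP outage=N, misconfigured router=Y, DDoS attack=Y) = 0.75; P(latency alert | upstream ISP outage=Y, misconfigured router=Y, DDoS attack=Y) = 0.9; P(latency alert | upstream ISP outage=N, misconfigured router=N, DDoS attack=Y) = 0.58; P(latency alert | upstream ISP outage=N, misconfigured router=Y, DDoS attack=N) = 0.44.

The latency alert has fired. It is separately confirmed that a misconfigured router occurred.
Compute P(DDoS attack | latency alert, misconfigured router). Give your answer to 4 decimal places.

Weight on DDoS attack=true, given the evidence: 0.064800 + 0.003240 = 0.068040
Normalizer over all consistent configurations: 0.44·0.96·0.91 + 0.75·0.96·0.09 + 0.83·0.04·0.91 + 0.9·0.04·0.09 = 0.482636
P(DDoS attack | latency alert, misconfigured router) = 0.068040/0.482636 ≈ 0.1410

P(DDoS attack | latency alert, misconfigured router) ≈ 0.1410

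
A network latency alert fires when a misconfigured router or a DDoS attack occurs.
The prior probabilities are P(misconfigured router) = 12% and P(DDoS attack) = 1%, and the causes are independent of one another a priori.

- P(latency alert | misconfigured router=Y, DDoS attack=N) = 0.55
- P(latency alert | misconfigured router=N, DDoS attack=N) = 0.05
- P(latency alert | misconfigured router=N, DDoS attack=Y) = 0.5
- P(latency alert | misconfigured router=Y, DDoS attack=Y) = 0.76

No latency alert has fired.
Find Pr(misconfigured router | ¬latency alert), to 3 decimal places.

Pr(misconfigured router | ¬latency alert) ≈ 0.061

For the numerator, keep only misconfigured router=true terms: 0.053460 + 0.000288 = 0.053748
Normalizer over all consistent configurations: 0.95*0.88*0.99 + 0.5*0.88*0.01 + 0.45*0.12*0.99 + 0.24*0.12*0.01 = 0.885788
Posterior = 0.053748 / 0.885788 ≈ 0.061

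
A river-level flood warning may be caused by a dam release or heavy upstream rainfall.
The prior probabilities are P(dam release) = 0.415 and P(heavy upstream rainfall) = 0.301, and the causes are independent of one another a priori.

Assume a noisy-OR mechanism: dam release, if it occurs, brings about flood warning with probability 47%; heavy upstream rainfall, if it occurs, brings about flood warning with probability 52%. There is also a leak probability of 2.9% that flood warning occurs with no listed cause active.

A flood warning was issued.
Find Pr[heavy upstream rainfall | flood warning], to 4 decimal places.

Pr[heavy upstream rainfall | flood warning] ≈ 0.5520

Under noisy-OR, P(flood warning | causes) = 1 − (1−0.029)·∏(1−qᵢ) over the active causes.
P(flood warning) = 0.029*0.585*0.699 + 0.53392*0.585*0.301 + 0.48537*0.415*0.699 + 0.752978*0.415*0.301 = 0.011859 + 0.094015 + 0.140799 + 0.094058 = 0.340731
Of this, 0.188073 comes from 0.094015 + 0.094058 (the heavy upstream rainfall=true cases).
P(heavy upstream rainfall | flood warning) = 0.188073 / 0.340731 ≈ 0.5520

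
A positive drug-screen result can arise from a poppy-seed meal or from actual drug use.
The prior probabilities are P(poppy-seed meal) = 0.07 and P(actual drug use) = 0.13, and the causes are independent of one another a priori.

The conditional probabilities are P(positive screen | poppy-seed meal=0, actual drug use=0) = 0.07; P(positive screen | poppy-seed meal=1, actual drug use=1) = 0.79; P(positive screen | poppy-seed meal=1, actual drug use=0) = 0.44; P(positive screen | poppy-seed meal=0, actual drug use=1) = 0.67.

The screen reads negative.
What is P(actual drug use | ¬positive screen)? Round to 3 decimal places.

P(actual drug use | ¬positive screen) ≈ 0.050

P(¬positive screen) = 0.93×0.93×0.87 + 0.33×0.93×0.13 + 0.56×0.07×0.87 + 0.21×0.07×0.13 = 0.752463 + 0.039897 + 0.034104 + 0.001911 = 0.828375
The actual drug use-present share is 0.039897 + 0.001911 = 0.041808.
So P(actual drug use | ¬positive screen) = 0.041808/0.828375 ≈ 0.050.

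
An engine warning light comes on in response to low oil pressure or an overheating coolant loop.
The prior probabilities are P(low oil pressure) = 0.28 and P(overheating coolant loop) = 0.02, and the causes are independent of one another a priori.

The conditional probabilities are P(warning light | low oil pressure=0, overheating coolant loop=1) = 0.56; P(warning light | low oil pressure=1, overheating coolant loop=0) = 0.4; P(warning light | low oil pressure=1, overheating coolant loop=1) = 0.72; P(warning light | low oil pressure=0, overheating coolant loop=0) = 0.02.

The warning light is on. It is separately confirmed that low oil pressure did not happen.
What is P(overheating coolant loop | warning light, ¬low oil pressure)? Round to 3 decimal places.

For the numerator, keep only overheating coolant loop=true terms: 0.56×0.02 = 0.011200
Normalizer over all consistent configurations: 0.02×0.98 + 0.56×0.02 = 0.030800
P(overheating coolant loop | warning light, ¬low oil pressure) = 0.011200/0.030800 ≈ 0.364

P(overheating coolant loop | warning light, ¬low oil pressure) ≈ 0.364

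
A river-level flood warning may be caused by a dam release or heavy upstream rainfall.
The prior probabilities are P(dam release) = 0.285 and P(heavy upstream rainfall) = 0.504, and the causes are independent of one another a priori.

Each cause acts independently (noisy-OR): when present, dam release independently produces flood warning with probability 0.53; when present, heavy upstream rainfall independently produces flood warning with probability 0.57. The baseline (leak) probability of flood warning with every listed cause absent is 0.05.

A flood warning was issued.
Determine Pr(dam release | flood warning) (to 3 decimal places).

Under noisy-OR, P(flood warning | causes) = 1 − (1−0.05)·∏(1−qᵢ) over the active causes.
P(flood warning) = 0.05×0.715×0.496 + 0.5915×0.715×0.504 + 0.5535×0.285×0.496 + 0.808005×0.285×0.504 = 0.017732 + 0.213153 + 0.078243 + 0.116062 = 0.425190
Of this, 0.194305 comes from 0.078243 + 0.116062 (the dam release=true cases).
So P(dam release | flood warning) = 0.194305/0.425190 ≈ 0.457.

Pr(dam release | flood warning) ≈ 0.457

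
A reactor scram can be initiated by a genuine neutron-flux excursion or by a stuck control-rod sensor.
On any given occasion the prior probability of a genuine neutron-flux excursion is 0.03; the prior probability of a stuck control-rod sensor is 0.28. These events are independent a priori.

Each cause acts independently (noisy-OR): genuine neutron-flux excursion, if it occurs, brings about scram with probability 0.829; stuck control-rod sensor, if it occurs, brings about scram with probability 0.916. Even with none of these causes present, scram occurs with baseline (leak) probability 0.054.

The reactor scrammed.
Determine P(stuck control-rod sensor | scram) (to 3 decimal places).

Under noisy-OR, P(scram | causes) = 1 − (1−0.054)·∏(1−qᵢ) over the active causes.
Sum P(scram|·) weighted by the priors over the 4 (genuine neutron-flux excursion, stuck control-rod sensor) configurations:
  P(scram) = 0.054·0.97·0.72 + 0.920536·0.97·0.28 + 0.838234·0.03·0.72 + 0.986412·0.03·0.28
        = 0.037714 + 0.250018 + 0.018106 + 0.008286 = 0.314124
Configurations with stuck control-rod sensor contribute 0.258304, so
  P(stuck control-rod sensor | scram) = 0.258304 / 0.314124 ≈ 0.822

P(stuck control-rod sensor | scram) ≈ 0.822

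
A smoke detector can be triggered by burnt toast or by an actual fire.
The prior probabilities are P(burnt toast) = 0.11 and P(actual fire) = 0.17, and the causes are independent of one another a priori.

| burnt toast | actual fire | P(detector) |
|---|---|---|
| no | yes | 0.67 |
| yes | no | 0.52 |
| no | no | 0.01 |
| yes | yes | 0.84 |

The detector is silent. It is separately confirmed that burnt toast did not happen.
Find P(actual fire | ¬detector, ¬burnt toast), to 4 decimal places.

By total probability over both values of actual fire:
  P(¬detector | ¬burnt toast) = 0.99·0.83 + 0.33·0.17
        = 0.821700 + 0.056100 = 0.877800
Configurations with actual fire contribute 0.056100, so
  P(actual fire | ¬detector, ¬burnt toast) = 0.056100 / 0.877800 ≈ 0.0639

P(actual fire | ¬detector, ¬burnt toast) ≈ 0.0639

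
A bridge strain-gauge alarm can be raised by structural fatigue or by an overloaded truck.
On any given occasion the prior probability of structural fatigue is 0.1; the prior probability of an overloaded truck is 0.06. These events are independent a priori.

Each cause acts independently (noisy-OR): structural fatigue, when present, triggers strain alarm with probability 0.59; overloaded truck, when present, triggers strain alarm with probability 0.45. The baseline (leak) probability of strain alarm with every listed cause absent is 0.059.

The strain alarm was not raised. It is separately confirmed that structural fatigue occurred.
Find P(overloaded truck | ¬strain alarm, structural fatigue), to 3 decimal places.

P(overloaded truck | ¬strain alarm, structural fatigue) ≈ 0.034

Under noisy-OR, P(strain alarm | causes) = 1 − (1−0.059)·∏(1−qᵢ) over the active causes.
Enumerate both values of overloaded truck and weight by the priors:
  P(¬strain alarm | structural fatigue) = 0.38581·0.94 + 0.212195·0.06
        = 0.362661 + 0.012732 = 0.375393
Keeping only the overloaded truck-present terms gives 0.012732, so
  P(overloaded truck | ¬strain alarm, structural fatigue) = 0.012732 / 0.375393 ≈ 0.034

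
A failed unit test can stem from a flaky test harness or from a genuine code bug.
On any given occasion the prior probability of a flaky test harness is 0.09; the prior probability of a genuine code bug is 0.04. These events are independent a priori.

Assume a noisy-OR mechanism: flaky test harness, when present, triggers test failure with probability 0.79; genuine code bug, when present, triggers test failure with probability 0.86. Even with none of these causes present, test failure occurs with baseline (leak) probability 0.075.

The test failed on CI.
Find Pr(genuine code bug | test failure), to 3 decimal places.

Pr(genuine code bug | test failure) ≈ 0.207

Under noisy-OR, P(test failure | causes) = 1 − (1−0.075)·∏(1−qᵢ) over the active causes.
Weight on genuine code bug=true, given the evidence: 0.031686 + 0.003502 = 0.035188
Normalizer over all consistent configurations: 0.075×0.91×0.96 + 0.8705×0.91×0.04 + 0.80575×0.09×0.96 + 0.972805×0.09×0.04 = 0.170325
Posterior = 0.035188 / 0.170325 ≈ 0.207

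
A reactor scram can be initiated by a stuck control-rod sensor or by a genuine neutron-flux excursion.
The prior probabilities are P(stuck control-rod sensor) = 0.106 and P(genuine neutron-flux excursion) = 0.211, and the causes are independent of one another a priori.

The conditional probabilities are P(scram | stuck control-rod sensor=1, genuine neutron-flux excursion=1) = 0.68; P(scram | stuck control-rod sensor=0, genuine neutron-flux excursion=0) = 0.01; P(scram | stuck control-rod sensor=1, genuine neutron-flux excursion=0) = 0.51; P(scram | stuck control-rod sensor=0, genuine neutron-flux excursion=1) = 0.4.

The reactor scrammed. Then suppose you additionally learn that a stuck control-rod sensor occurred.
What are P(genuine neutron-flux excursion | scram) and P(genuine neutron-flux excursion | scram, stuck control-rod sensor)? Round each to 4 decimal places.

P(genuine neutron-flux excursion | scram) ≈ 0.6459; P(genuine neutron-flux excursion | scram, stuck control-rod sensor) ≈ 0.2628

For the numerator, keep only genuine neutron-flux excursion=true terms: 0.075454 + 0.015209 = 0.090663
The normalizing constant is 0.01×0.894×0.789 + 0.4×0.894×0.211 + 0.51×0.106×0.789 + 0.68×0.106×0.211 = 0.140370
Posterior = 0.090663 / 0.140370 ≈ 0.6459

With the extra evidence:
Enumerate both values of genuine neutron-flux excursion and weight by the priors:
  P(scram | stuck control-rod sensor) = 0.51·0.789 + 0.68·0.211
        = 0.402390 + 0.143480 = 0.545870
The terms with genuine neutron-flux excursion present sum to 0.143480, so
  P(genuine neutron-flux excursion | scram, stuck control-rod sensor) = 0.143480 / 0.545870 ≈ 0.2628
The drop from 0.6459 to 0.2628 is the explaining-away (discounting) effect.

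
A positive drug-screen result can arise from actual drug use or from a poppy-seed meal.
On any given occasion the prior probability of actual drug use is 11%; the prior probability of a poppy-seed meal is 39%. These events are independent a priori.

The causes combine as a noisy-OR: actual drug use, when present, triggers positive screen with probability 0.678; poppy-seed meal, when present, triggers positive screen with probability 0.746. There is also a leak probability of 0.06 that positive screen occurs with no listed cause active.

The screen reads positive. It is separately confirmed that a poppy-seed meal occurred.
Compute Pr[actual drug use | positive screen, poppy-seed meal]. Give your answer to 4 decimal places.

Pr[actual drug use | positive screen, poppy-seed meal] ≈ 0.1303

Under noisy-OR, P(positive screen | causes) = 1 − (1−0.06)·∏(1−qᵢ) over the active causes.
P(positive screen | poppy-seed meal) = 0.76124*0.89 + 0.923119*0.11 = 0.677504 + 0.101543 = 0.779047
Restricting to configurations with actual drug use present: 0.923119*0.11 = 0.101543.
So P(actual drug use | positive screen, poppy-seed meal) = 0.101543/0.779047 ≈ 0.1303.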